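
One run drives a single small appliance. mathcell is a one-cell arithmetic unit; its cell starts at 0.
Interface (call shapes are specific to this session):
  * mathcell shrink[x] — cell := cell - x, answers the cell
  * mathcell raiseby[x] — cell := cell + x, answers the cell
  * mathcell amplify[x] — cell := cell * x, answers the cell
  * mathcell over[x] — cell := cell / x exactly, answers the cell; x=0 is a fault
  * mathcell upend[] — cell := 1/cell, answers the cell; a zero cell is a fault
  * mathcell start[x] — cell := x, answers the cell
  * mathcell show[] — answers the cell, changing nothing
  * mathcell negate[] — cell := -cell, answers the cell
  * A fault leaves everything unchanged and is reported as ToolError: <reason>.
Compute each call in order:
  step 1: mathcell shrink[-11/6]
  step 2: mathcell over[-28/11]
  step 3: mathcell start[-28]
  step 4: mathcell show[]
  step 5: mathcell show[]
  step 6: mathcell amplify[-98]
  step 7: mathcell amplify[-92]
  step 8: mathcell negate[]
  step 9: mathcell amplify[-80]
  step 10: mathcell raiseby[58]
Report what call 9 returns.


Answer: -20195840

Derivation:
Now I run mathcell shrink passing x→-11/6, yielding 11/6.
I invoke mathcell over passing x→-28/11, which returns -121/168.
Using mathcell start passing x→-28, yielding -28.
I try mathcell show(), giving -28.
I invoke mathcell show, giving -28.
I call mathcell amplify passing x→-98, — result: 2744.
Next I call mathcell amplify passing x→-92, and observe -252448.
I use mathcell negate, and get 252448.
Now I run mathcell amplify passing x→-80, — result: -20195840.
Next I call mathcell raiseby passing x→58: -20195782.


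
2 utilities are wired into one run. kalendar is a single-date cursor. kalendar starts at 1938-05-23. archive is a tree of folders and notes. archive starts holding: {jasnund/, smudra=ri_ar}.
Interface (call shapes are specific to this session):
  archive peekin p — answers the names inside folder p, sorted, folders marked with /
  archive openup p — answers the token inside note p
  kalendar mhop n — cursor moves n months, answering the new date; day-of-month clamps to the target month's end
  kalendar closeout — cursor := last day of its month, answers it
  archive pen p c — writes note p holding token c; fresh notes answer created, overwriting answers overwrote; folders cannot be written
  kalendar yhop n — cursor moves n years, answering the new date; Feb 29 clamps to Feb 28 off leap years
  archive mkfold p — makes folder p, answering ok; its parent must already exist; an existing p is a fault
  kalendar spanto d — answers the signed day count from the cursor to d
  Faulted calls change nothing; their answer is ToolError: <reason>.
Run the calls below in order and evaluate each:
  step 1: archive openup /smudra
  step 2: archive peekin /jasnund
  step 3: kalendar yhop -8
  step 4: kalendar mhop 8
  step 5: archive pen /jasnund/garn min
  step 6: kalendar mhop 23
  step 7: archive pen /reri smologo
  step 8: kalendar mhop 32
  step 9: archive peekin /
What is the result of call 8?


Answer: 1935-08-23

Derivation:
Do: archive openup[p=/smudra]
See: ri_ar
Do: archive peekin[p=/jasnund]
See: []
Do: kalendar yhop[n=-8]
See: 1930-05-23
Do: kalendar mhop[n=8]
See: 1931-01-23
Do: archive pen[p=/jasnund/garn; c=min]
See: created
Do: kalendar mhop[n=23]
See: 1932-12-23
Do: archive pen[p=/reri; c=smologo]
See: created
Do: kalendar mhop[n=32]
See: 1935-08-23
Do: archive peekin[p=/]
See: [jasnund/, reri, smudra]


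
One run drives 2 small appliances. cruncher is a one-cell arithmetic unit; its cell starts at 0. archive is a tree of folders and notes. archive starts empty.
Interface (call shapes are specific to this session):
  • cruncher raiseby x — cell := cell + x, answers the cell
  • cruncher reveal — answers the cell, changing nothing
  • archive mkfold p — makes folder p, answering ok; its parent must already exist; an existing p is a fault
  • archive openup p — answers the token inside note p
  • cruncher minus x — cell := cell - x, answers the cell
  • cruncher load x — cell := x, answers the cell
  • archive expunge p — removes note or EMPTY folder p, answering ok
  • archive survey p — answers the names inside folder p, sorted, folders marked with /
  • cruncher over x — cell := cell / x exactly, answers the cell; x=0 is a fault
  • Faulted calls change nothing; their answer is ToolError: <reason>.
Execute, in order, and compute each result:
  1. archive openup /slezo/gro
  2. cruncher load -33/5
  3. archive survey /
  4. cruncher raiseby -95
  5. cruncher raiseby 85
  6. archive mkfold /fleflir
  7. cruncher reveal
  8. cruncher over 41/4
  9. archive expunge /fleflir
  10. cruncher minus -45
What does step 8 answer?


Answer: -332/205

Derivation:
Using archive openup passing /slezo/gro, and observe ToolError: not found.
Then cruncher load passing -33/5, and get -33/5.
Then archive survey passing /: [].
I try cruncher raiseby passing -95, and get -508/5.
Next I call cruncher raiseby passing 85, and observe -83/5.
I call archive mkfold passing /fleflir, — result: ok.
Next I call cruncher reveal, which returns -83/5.
I try cruncher over passing 41/4, → -332/205.
I use archive expunge passing /fleflir, → ok.
I try cruncher minus passing -45, — result: 8893/205.


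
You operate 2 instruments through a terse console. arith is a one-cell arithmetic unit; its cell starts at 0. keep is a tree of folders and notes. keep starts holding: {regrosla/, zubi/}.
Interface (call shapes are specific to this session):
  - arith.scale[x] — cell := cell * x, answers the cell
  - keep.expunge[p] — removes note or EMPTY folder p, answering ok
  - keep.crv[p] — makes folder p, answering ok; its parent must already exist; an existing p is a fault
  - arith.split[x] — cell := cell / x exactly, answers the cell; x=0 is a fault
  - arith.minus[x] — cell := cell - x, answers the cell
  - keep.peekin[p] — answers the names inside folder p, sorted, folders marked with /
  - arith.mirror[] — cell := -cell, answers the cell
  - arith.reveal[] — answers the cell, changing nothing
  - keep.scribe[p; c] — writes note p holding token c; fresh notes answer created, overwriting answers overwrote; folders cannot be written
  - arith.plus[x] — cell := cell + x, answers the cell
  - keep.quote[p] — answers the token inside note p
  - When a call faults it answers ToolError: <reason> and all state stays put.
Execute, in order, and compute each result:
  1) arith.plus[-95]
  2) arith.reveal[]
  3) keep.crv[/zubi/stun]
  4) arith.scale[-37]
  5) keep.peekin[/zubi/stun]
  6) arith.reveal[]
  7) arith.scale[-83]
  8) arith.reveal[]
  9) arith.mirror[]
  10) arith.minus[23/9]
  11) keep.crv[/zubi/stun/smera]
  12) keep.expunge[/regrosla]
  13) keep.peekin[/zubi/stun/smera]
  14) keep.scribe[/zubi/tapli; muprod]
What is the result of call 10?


Step: plus[x='-95']
Result: -95
Step: reveal[]
Result: -95
Step: crv[p='/zubi/stun']
Result: ok
Step: scale[x='-37']
Result: 3515
Step: peekin[p='/zubi/stun']
Result: []
Step: reveal[]
Result: 3515
Step: scale[x='-83']
Result: -291745
Step: reveal[]
Result: -291745
Step: mirror[]
Result: 291745
Step: minus[x='23/9']
Result: 2625682/9
Step: crv[p='/zubi/stun/smera']
Result: ok
Step: expunge[p='/regrosla']
Result: ok
Step: peekin[p='/zubi/stun/smera']
Result: []
Step: scribe[p='/zubi/tapli'; c='muprod']
Result: created

Answer: 2625682/9


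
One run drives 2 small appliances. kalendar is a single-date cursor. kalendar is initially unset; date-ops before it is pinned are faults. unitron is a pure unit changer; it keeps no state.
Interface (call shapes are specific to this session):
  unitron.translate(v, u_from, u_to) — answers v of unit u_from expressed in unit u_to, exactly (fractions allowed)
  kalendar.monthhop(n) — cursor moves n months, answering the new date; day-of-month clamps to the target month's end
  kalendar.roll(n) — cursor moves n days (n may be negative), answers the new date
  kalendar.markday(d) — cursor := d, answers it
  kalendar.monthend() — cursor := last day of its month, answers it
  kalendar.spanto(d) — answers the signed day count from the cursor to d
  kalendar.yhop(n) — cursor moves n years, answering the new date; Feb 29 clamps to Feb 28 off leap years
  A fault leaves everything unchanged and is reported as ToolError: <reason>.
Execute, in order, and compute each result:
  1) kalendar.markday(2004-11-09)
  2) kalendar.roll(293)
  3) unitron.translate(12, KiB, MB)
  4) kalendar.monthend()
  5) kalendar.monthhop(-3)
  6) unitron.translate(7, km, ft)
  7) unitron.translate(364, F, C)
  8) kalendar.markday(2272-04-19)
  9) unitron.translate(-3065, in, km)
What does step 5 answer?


Answer: 2005-05-31

Derivation:
! 1. markday(2004-11-09) == 2004-11-09
! 2. roll(293) == 2005-08-29
! 3. translate(12, KiB, MB) == 192/15625
! 4. monthend() == 2005-08-31
! 5. monthhop(-3) == 2005-05-31
! 6. translate(7, km, ft) == 8750000/381
! 7. translate(364, F, C) == 1660/9
! 8. markday(2272-04-19) == 2272-04-19
! 9. translate(-3065, in, km) == -77851/1000000


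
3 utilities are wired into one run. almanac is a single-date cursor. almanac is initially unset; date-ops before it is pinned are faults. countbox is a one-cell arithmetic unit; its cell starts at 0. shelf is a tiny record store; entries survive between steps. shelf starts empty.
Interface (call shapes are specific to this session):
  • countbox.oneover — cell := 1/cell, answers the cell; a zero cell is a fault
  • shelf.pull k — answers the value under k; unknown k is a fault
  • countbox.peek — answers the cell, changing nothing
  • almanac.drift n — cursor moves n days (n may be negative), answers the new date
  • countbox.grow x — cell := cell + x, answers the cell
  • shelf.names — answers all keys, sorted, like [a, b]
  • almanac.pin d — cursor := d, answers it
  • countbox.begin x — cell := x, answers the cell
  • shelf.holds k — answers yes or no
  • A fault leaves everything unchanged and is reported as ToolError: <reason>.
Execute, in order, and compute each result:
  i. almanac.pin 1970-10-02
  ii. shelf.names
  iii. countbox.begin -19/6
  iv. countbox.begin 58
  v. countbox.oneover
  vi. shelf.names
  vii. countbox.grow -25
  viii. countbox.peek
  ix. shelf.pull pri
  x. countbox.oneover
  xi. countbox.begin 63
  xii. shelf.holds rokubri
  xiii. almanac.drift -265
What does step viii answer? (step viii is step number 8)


>> almanac.pin(d: 1970-10-02)
<< 1970-10-02
>> shelf.names()
<< []
>> countbox.begin(x: -19/6)
<< -19/6
>> countbox.begin(x: 58)
<< 58
>> countbox.oneover()
<< 1/58
>> shelf.names()
<< []
>> countbox.grow(x: -25)
<< -1449/58
>> countbox.peek()
<< -1449/58
>> shelf.pull(k: pri)
<< ToolError: no such key pri
>> countbox.oneover()
<< -58/1449
>> countbox.begin(x: 63)
<< 63
>> shelf.holds(k: rokubri)
<< no
>> almanac.drift(n: -265)
<< 1970-01-10

Answer: -1449/58


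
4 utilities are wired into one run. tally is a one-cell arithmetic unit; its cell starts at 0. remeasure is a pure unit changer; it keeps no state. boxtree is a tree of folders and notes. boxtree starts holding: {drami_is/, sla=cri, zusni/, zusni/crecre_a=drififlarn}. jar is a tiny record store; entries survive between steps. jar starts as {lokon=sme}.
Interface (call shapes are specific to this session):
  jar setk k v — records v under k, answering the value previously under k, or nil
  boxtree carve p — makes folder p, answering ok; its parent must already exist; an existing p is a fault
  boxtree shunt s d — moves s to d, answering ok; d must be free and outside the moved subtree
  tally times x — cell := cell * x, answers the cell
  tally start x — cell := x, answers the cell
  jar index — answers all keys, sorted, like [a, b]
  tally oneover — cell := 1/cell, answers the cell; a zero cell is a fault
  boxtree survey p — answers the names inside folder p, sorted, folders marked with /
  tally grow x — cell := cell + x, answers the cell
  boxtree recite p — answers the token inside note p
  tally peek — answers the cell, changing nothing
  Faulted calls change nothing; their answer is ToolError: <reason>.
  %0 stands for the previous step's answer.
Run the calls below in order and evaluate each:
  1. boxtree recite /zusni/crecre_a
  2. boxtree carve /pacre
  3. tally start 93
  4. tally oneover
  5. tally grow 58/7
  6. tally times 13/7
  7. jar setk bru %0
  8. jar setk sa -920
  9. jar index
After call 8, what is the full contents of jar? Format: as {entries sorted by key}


! boxtree recite(/zusni/crecre_a) == drififlarn
! boxtree carve(/pacre) == ok
! tally start(93) == 93
! tally oneover() == 1/93
! tally grow(58/7) == 5401/651
! tally times(13/7) == 70213/4557
! jar setk(bru, %0) == nil
! jar setk(sa, -920) == nil
! jar index() == [bru, lokon, sa]

Answer: {bru=70213/4557, lokon=sme, sa=-920}


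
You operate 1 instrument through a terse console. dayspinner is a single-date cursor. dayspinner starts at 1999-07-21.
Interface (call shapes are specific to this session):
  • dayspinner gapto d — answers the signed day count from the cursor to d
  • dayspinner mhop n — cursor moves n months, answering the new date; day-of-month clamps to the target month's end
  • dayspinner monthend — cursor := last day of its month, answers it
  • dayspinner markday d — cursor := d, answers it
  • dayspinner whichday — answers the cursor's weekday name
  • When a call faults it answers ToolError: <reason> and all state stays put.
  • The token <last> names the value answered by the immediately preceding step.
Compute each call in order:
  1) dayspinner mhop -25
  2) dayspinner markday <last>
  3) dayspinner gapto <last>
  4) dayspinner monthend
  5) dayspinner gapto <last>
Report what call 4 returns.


-- dayspinner mhop(n=-25) : 1997-06-21
-- dayspinner markday(d=<last>) : 1997-06-21
-- dayspinner gapto(d=<last>) : 0
-- dayspinner monthend() : 1997-06-30
-- dayspinner gapto(d=<last>) : 0

Answer: 1997-06-30


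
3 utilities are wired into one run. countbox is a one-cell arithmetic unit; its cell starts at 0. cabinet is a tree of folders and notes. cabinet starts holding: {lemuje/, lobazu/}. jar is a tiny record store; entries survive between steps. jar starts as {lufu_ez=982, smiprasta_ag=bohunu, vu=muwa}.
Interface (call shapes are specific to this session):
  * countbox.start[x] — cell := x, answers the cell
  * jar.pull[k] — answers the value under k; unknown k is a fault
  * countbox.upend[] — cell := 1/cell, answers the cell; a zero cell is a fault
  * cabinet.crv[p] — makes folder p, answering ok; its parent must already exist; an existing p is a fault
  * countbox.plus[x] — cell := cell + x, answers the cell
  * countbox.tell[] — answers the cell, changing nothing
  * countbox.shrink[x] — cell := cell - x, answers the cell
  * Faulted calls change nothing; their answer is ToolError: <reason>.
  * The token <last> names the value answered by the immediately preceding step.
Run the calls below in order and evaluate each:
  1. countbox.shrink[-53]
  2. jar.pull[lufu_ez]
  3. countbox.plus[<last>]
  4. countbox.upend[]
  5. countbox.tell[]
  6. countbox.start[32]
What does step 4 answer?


Answer: 1/1035

Derivation:
>>> shrink x: -53
= 53
>>> pull k: lufu_ez
= 982
>>> plus x: <last>
= 1035
>>> upend
= 1/1035
>>> tell
= 1/1035
>>> start x: 32
= 32


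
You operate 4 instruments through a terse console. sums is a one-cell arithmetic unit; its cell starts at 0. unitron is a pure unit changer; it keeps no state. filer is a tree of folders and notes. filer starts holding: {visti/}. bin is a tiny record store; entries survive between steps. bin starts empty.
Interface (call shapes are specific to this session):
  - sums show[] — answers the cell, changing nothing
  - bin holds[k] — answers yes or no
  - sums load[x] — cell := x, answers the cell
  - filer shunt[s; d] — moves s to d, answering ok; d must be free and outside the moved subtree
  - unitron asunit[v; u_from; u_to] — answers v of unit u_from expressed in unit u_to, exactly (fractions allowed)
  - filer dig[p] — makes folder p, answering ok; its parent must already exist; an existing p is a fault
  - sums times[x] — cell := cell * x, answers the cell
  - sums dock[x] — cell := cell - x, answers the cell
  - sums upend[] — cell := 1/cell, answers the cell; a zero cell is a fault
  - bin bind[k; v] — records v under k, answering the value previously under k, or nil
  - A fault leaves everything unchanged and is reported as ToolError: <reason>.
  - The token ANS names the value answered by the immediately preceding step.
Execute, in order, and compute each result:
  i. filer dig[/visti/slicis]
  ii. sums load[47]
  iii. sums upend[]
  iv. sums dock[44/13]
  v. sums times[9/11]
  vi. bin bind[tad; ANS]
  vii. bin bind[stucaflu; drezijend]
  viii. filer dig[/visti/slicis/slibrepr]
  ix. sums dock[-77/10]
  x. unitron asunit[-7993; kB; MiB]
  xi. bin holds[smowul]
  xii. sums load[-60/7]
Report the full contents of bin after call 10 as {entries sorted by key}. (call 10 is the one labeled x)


Answer: {stucaflu=drezijend, tad=-18495/6721}

Derivation:
Then filer dig using p=/visti/slicis, yielding ok.
I use sums load using x=47, and observe 47.
Now I run sums upend: 1/47.
Next I call sums dock using x=44/13, yielding -2055/611.
I run sums times using x=9/11, and observe -18495/6721.
Next I call bin bind using k=tad, v=ANS, giving nil.
Invoking bin bind using k=stucaflu, v=drezijend, — result: nil.
Then filer dig using p=/visti/slicis/slibrepr, — result: ok.
I use sums dock using x=-77/10, — result: 332567/67210.
I run unitron asunit using v=-7993, u_from=kB, u_to=MiB, and see -999125/131072.
Now I run bin holds using k=smowul, → no.
I call sums load using x=-60/7, which returns -60/7.


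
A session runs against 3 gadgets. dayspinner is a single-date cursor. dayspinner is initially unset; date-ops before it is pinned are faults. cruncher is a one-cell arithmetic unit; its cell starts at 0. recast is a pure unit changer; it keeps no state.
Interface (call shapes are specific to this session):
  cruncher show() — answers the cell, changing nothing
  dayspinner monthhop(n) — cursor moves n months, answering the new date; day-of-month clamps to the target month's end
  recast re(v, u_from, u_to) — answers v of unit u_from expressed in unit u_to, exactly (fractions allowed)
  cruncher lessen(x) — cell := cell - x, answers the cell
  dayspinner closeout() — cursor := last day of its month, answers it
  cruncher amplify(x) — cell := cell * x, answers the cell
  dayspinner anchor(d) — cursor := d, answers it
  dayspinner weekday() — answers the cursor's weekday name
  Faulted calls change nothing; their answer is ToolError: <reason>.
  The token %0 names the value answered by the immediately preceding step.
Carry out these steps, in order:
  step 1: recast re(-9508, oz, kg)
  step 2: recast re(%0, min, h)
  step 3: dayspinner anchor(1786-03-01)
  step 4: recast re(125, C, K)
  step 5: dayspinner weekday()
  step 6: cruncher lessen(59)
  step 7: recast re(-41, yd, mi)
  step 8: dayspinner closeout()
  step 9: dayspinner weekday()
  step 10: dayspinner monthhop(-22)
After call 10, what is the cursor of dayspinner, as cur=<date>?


Answer: cur=1784-05-31

Derivation:
→ recast re(-9508, oz, kg)
← -107818906349/400000000
→ recast re(%0, min, h)
← -107818906349/24000000000
→ dayspinner anchor(1786-03-01)
← 1786-03-01
→ recast re(125, C, K)
← 7963/20
→ dayspinner weekday()
← Wednesday
→ cruncher lessen(59)
← -59
→ recast re(-41, yd, mi)
← -41/1760
→ dayspinner closeout()
← 1786-03-31
→ dayspinner weekday()
← Friday
→ dayspinner monthhop(-22)
← 1784-05-31


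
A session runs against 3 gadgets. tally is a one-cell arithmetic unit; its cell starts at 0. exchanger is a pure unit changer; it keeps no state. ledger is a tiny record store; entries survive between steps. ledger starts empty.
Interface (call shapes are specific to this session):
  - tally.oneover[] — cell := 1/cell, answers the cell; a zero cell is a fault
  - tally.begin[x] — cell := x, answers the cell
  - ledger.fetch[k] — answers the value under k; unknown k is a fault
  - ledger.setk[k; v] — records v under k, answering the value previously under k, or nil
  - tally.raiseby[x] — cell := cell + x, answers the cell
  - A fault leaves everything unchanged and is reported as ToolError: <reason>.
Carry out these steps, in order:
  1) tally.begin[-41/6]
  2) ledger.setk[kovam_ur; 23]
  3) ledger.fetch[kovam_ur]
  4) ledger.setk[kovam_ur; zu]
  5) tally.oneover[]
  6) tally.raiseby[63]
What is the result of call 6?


Answer: 2577/41

Derivation:
·→ begin(x='-41/6')
·← -41/6
·→ setk(k='kovam_ur', v='23')
·← nil
·→ fetch(k='kovam_ur')
·← 23
·→ setk(k='kovam_ur', v='zu')
·← 23
·→ oneover()
·← -6/41
·→ raiseby(x='63')
·← 2577/41


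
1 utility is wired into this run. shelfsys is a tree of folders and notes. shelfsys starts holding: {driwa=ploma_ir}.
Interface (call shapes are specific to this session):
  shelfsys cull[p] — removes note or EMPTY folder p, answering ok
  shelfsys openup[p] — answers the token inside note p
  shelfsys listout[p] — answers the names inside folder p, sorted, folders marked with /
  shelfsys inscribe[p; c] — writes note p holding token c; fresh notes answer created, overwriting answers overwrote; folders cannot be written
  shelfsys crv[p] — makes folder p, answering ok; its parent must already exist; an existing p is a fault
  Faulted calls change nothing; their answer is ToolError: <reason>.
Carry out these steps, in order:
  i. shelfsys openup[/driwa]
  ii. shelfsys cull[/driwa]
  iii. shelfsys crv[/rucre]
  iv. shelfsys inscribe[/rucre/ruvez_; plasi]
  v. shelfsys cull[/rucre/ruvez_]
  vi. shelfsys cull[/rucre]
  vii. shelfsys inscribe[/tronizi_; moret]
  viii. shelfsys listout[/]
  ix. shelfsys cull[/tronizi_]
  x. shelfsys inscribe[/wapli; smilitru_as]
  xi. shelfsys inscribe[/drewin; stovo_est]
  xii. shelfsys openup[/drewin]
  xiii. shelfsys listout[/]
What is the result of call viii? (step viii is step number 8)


Calling shelfsys openup(p=/driwa), → ploma_ir.
Calling shelfsys cull(p=/driwa): ok.
Now I run shelfsys crv(p=/rucre), yielding ok.
Next I call shelfsys inscribe(p=/rucre/ruvez_, c=plasi), which returns created.
I invoke shelfsys cull(p=/rucre/ruvez_), and get ok.
Now I run shelfsys cull(p=/rucre), and get ok.
I call shelfsys inscribe(p=/tronizi_, c=moret), which returns created.
I invoke shelfsys listout(p=/), and get [tronizi_].
I invoke shelfsys cull(p=/tronizi_), — result: ok.
Now I run shelfsys inscribe(p=/wapli, c=smilitru_as), and get created.
Using shelfsys inscribe(p=/drewin, c=stovo_est), yielding created.
I call shelfsys openup(p=/drewin), → stovo_est.
Calling shelfsys listout(p=/), and get [drewin, wapli].

Answer: [tronizi_]


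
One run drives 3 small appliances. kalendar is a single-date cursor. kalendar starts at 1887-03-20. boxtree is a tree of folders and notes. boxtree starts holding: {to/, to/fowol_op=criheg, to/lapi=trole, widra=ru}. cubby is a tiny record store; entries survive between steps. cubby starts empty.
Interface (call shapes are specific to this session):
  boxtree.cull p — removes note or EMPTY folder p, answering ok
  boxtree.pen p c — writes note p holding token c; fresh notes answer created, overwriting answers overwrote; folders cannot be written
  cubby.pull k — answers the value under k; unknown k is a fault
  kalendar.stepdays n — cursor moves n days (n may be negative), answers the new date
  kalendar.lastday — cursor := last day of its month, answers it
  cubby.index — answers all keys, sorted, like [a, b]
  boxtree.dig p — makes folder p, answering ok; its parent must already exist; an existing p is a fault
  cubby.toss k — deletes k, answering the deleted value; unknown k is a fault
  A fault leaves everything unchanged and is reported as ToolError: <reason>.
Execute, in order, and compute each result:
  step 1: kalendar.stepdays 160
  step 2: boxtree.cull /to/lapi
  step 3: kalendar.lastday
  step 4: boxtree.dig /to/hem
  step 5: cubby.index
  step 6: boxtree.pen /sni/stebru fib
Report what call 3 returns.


==> kalendar.stepdays(n=160)
<== 1887-08-27
==> boxtree.cull(p=/to/lapi)
<== ok
==> kalendar.lastday()
<== 1887-08-31
==> boxtree.dig(p=/to/hem)
<== ok
==> cubby.index()
<== []
==> boxtree.pen(p=/sni/stebru, c=fib)
<== ToolError: no parent

Answer: 1887-08-31


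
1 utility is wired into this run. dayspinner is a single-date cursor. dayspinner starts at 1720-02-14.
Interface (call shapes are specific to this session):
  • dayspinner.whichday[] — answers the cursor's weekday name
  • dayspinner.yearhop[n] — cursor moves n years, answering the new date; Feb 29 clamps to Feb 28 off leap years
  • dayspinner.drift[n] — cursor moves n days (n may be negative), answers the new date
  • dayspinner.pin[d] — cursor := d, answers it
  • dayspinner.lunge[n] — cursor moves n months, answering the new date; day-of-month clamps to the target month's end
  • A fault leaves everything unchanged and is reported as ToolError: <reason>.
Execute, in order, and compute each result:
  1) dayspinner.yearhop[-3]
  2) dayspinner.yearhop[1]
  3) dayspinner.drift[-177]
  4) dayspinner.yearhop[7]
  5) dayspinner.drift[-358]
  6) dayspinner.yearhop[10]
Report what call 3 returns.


CALL dayspinner.yearhop[n: -3]
RET  1717-02-14
CALL dayspinner.yearhop[n: 1]
RET  1718-02-14
CALL dayspinner.drift[n: -177]
RET  1717-08-21
CALL dayspinner.yearhop[n: 7]
RET  1724-08-21
CALL dayspinner.drift[n: -358]
RET  1723-08-29
CALL dayspinner.yearhop[n: 10]
RET  1733-08-29

Answer: 1717-08-21


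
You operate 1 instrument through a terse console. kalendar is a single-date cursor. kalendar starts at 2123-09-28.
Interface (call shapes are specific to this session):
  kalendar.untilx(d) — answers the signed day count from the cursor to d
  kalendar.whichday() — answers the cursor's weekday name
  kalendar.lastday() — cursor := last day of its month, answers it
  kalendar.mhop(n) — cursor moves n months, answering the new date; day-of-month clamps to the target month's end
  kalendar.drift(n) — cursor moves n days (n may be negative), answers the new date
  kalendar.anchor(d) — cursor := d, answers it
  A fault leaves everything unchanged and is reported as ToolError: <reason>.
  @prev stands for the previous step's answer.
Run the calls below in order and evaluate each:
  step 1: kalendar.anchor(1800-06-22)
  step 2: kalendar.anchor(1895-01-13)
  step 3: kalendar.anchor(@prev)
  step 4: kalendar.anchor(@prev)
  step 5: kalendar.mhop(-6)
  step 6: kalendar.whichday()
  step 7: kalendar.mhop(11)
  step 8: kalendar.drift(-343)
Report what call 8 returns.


Answer: 1894-07-05

Derivation:
Act: anchor[d: 1800-06-22]
Obs: 1800-06-22
Act: anchor[d: 1895-01-13]
Obs: 1895-01-13
Act: anchor[d: @prev]
Obs: 1895-01-13
Act: anchor[d: @prev]
Obs: 1895-01-13
Act: mhop[n: -6]
Obs: 1894-07-13
Act: whichday[]
Obs: Friday
Act: mhop[n: 11]
Obs: 1895-06-13
Act: drift[n: -343]
Obs: 1894-07-05


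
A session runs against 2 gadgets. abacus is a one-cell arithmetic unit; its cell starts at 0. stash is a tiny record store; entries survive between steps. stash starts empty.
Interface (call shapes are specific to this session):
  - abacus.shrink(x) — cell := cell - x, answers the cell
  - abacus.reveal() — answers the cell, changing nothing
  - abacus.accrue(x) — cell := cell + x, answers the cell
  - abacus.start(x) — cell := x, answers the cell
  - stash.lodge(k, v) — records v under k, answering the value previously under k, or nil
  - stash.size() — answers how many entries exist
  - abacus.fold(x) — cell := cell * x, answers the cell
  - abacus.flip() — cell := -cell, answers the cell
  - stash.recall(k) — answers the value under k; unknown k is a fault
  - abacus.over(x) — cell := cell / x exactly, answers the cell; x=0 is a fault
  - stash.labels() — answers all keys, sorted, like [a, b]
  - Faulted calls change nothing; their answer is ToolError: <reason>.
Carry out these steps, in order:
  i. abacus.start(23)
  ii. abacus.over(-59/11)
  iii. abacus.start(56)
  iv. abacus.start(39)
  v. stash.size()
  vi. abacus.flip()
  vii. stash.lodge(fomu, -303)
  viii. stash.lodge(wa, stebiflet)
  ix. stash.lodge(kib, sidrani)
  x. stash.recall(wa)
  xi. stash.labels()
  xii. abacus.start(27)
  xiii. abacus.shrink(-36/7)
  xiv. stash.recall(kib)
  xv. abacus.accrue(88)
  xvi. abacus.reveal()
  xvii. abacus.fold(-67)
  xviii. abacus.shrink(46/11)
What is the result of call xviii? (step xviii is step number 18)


~$ start x→23
= 23
~$ over x→-59/11
= -253/59
~$ start x→56
= 56
~$ start x→39
= 39
~$ size
= 0
~$ flip
= -39
~$ lodge k→fomu v→-303
= nil
~$ lodge k→wa v→stebiflet
= nil
~$ lodge k→kib v→sidrani
= nil
~$ recall k→wa
= stebiflet
~$ labels
= [fomu, kib, wa]
~$ start x→27
= 27
~$ shrink x→-36/7
= 225/7
~$ recall k→kib
= sidrani
~$ accrue x→88
= 841/7
~$ reveal
= 841/7
~$ fold x→-67
= -56347/7
~$ shrink x→46/11
= -620139/77

Answer: -620139/77


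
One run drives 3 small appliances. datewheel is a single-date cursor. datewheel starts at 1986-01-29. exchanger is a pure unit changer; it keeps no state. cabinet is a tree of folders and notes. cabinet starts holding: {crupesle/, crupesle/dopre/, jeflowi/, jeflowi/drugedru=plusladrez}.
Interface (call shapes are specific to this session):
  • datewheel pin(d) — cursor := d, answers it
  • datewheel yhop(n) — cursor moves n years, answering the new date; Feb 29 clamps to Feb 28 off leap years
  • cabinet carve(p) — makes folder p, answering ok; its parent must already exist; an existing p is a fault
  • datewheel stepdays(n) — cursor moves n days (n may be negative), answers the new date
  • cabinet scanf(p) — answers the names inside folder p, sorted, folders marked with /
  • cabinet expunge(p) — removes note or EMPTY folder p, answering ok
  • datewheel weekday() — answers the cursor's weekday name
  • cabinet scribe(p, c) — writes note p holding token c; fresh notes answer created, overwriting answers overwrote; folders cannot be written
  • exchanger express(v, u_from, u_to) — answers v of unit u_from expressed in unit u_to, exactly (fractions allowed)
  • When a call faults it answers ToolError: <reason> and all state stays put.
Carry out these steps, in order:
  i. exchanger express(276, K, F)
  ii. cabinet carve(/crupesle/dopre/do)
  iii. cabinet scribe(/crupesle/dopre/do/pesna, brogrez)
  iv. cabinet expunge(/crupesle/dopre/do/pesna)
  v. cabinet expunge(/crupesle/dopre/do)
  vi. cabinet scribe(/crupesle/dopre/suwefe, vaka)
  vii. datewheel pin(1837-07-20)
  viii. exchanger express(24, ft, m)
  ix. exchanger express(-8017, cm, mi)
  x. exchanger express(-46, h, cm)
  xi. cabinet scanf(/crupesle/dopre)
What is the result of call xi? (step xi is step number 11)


% exchanger express v: 276 u_from: K u_to: F
= 3713/100
% cabinet carve p: /crupesle/dopre/do
= ok
% cabinet scribe p: /crupesle/dopre/do/pesna c: brogrez
= created
% cabinet expunge p: /crupesle/dopre/do/pesna
= ok
% cabinet expunge p: /crupesle/dopre/do
= ok
% cabinet scribe p: /crupesle/dopre/suwefe c: vaka
= created
% datewheel pin d: 1837-07-20
= 1837-07-20
% exchanger express v: 24 u_from: ft u_to: m
= 4572/625
% exchanger express v: -8017 u_from: cm u_to: mi
= -40085/804672
% exchanger express v: -46 u_from: h u_to: cm
= ToolError: incompatible units
% cabinet scanf p: /crupesle/dopre
= [suwefe]

Answer: [suwefe]


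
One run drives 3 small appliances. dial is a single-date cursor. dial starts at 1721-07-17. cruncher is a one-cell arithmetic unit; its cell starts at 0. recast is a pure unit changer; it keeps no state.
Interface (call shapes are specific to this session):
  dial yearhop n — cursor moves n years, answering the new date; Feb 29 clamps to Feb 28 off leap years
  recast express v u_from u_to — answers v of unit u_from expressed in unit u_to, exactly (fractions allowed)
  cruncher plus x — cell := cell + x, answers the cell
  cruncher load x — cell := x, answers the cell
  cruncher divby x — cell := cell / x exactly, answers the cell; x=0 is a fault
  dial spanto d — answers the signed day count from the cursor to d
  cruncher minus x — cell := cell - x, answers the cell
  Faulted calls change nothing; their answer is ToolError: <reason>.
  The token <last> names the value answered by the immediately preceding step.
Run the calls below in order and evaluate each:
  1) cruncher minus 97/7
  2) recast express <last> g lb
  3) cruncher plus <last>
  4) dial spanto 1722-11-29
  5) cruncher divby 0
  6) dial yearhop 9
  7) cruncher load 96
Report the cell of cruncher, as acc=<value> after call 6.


-> cruncher minus(x=97/7)
<- -97/7
-> recast express(v=<last>, u_from=g, u_to=lb)
<- -100000/3273347
-> cruncher plus(x=<last>)
<- -45459237/3273347
-> dial spanto(d=1722-11-29)
<- 500
-> cruncher divby(x=0)
<- ToolError: division by zero
-> dial yearhop(n=9)
<- 1730-07-17
-> cruncher load(x=96)
<- 96

Answer: acc=-45459237/3273347


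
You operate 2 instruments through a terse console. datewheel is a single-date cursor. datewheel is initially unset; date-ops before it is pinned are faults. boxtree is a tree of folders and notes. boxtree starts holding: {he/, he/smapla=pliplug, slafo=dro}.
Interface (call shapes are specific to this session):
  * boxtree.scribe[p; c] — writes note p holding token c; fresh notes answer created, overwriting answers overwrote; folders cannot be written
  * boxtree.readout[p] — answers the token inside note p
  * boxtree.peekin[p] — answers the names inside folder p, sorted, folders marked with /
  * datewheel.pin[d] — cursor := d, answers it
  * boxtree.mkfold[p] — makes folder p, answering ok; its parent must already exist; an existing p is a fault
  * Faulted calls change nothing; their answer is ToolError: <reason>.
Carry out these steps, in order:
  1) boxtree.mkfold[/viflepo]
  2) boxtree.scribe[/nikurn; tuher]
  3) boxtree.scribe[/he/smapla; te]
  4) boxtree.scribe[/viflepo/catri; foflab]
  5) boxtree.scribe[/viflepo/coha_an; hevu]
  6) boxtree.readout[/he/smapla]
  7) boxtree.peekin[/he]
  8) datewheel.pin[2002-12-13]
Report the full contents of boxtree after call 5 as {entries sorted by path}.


// mkfold(p=/viflepo) ~> ok
// scribe(p=/nikurn, c=tuher) ~> created
// scribe(p=/he/smapla, c=te) ~> overwrote
// scribe(p=/viflepo/catri, c=foflab) ~> created
// scribe(p=/viflepo/coha_an, c=hevu) ~> created
// readout(p=/he/smapla) ~> te
// peekin(p=/he) ~> [smapla]
// pin(d=2002-12-13) ~> 2002-12-13

Answer: {he/, he/smapla=te, nikurn=tuher, slafo=dro, viflepo/, viflepo/catri=foflab, viflepo/coha_an=hevu}


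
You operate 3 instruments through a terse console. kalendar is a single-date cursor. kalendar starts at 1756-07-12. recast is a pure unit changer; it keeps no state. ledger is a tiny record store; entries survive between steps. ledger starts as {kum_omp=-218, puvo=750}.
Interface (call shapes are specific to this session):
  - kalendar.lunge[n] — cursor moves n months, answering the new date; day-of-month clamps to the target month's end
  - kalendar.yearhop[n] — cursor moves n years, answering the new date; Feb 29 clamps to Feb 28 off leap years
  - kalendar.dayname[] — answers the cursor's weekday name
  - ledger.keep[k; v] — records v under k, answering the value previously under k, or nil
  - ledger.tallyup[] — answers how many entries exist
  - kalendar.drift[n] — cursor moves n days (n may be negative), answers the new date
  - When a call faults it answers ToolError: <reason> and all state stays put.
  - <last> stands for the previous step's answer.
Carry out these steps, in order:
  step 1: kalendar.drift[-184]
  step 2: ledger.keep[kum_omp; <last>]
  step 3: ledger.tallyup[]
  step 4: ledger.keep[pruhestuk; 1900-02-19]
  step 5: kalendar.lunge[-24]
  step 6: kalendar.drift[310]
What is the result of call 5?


;; 1. kalendar.drift(-184) -> 1756-01-10
;; 2. ledger.keep(kum_omp, <last>) -> -218
;; 3. ledger.tallyup() -> 2
;; 4. ledger.keep(pruhestuk, 1900-02-19) -> nil
;; 5. kalendar.lunge(-24) -> 1754-01-10
;; 6. kalendar.drift(310) -> 1754-11-16

Answer: 1754-01-10


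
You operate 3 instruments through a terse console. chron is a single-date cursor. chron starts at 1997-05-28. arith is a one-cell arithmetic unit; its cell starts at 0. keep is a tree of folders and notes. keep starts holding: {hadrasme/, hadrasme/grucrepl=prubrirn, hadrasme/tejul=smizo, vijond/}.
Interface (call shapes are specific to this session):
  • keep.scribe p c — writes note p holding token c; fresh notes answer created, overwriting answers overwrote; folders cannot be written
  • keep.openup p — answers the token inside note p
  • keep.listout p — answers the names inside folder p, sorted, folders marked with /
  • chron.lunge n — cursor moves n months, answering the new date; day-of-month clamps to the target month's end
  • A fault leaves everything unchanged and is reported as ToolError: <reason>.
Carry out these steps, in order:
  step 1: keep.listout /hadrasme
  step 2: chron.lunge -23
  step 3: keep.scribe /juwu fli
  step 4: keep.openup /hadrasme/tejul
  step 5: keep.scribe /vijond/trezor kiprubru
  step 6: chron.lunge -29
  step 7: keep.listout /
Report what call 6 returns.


Answer: 1993-01-28

Derivation:
;; 1. keep.listout(/hadrasme) : [grucrepl, tejul]
;; 2. chron.lunge(-23) : 1995-06-28
;; 3. keep.scribe(/juwu, fli) : created
;; 4. keep.openup(/hadrasme/tejul) : smizo
;; 5. keep.scribe(/vijond/trezor, kiprubru) : created
;; 6. chron.lunge(-29) : 1993-01-28
;; 7. keep.listout(/) : [hadrasme/, juwu, vijond/]


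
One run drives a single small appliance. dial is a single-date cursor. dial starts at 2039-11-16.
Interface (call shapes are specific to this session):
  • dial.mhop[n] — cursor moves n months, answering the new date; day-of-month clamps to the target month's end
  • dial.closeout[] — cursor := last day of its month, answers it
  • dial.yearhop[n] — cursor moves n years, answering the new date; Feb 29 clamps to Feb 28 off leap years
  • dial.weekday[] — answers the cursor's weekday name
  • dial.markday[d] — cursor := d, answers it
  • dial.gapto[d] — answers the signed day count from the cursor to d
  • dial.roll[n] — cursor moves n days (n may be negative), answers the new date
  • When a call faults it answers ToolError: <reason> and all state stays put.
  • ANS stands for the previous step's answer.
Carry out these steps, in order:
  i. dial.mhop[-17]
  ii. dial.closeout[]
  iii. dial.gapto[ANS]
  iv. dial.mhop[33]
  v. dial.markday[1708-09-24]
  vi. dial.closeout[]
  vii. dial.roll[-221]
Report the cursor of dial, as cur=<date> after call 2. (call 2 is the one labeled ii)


Using dial.mhop(n→-17), yielding 2038-06-16.
Using dial.closeout, which returns 2038-06-30.
I run dial.gapto(d→ANS): 0.
Next I call dial.mhop(n→33), and observe 2041-03-30.
I invoke dial.markday(d→1708-09-24), — result: 1708-09-24.
Using dial.closeout, giving 1708-09-30.
Using dial.roll(n→-221), — result: 1708-02-22.

Answer: cur=2038-06-30


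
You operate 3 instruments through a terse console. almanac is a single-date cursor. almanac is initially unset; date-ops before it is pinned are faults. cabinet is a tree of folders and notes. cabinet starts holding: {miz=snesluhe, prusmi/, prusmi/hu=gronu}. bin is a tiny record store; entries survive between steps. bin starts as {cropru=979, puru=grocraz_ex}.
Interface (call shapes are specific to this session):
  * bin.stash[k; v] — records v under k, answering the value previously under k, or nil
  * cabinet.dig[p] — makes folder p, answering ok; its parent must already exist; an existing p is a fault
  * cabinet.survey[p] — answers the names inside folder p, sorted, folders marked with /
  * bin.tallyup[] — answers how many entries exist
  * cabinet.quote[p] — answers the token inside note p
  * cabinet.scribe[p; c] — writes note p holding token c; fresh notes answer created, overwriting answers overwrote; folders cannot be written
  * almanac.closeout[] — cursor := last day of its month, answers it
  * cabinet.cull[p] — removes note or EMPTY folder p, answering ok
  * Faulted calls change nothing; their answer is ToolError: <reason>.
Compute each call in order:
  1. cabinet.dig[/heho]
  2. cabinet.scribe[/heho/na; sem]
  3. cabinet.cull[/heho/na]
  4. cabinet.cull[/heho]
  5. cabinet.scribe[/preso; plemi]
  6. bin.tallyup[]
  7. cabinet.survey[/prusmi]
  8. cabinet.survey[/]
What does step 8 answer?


Answer: [miz, preso, prusmi/]

Derivation:
==> cabinet.dig(p=/heho)
<== ok
==> cabinet.scribe(p=/heho/na, c=sem)
<== created
==> cabinet.cull(p=/heho/na)
<== ok
==> cabinet.cull(p=/heho)
<== ok
==> cabinet.scribe(p=/preso, c=plemi)
<== created
==> bin.tallyup()
<== 2
==> cabinet.survey(p=/prusmi)
<== [hu]
==> cabinet.survey(p=/)
<== [miz, preso, prusmi/]
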